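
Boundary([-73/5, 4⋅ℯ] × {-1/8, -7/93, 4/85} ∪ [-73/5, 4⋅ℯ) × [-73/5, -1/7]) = ({-73/5, 4⋅ℯ} × [-73/5, -1/7]) ∪ ([-73/5, 4⋅ℯ] × {-73/5, -1/7, -1/8, -7/93, 4/85})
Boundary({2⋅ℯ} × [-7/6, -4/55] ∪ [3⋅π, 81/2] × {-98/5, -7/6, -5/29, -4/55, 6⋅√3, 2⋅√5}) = ({2⋅ℯ} × [-7/6, -4/55]) ∪ ([3⋅π, 81/2] × {-98/5, -7/6, -5/29, -4/55, 6⋅√3, 2⋅√5})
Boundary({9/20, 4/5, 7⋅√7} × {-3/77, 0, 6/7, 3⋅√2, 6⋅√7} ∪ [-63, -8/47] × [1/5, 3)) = ({-63, -8/47} × [1/5, 3]) ∪ ([-63, -8/47] × {1/5, 3}) ∪ ({9/20, 4/5, 7⋅√7} × {-3/77, 0, 6/7, 3⋅√2, 6⋅√7})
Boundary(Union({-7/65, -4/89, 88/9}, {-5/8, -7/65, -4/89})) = {-5/8, -7/65, -4/89, 88/9}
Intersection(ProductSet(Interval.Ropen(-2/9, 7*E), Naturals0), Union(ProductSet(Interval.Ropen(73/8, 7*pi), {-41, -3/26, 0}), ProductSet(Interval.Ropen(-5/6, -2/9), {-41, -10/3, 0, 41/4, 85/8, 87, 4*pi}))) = ProductSet(Interval.Ropen(73/8, 7*E), {0})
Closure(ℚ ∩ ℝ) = ℝ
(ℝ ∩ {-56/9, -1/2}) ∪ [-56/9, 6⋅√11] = [-56/9, 6⋅√11]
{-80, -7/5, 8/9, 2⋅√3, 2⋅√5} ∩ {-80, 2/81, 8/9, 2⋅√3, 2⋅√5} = {-80, 8/9, 2⋅√3, 2⋅√5}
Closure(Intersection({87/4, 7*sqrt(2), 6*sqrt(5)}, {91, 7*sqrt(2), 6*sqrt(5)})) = {7*sqrt(2), 6*sqrt(5)}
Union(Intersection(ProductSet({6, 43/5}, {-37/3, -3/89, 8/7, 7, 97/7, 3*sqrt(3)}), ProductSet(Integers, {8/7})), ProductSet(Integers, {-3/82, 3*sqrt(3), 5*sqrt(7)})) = Union(ProductSet({6}, {8/7}), ProductSet(Integers, {-3/82, 3*sqrt(3), 5*sqrt(7)}))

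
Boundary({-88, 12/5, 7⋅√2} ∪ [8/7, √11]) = {-88, 8/7, √11, 7⋅√2}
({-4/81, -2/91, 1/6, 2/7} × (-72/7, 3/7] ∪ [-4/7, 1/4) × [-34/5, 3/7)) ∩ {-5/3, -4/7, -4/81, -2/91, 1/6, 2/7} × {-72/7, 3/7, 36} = {-4/81, -2/91, 1/6, 2/7} × {3/7}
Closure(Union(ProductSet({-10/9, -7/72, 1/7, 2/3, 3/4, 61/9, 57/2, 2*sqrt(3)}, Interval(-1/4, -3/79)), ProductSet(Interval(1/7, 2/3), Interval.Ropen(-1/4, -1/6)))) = Union(ProductSet({-10/9, -7/72, 1/7, 2/3, 3/4, 61/9, 57/2, 2*sqrt(3)}, Interval(-1/4, -3/79)), ProductSet(Interval(1/7, 2/3), Interval(-1/4, -1/6)))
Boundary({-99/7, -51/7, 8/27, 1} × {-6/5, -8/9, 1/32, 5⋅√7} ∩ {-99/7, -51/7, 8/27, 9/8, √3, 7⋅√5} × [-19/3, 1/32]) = {-99/7, -51/7, 8/27} × {-6/5, -8/9, 1/32}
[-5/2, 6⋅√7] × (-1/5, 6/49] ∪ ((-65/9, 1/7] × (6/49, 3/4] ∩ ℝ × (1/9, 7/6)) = ((-65/9, 1/7] × (6/49, 3/4]) ∪ ([-5/2, 6⋅√7] × (-1/5, 6/49])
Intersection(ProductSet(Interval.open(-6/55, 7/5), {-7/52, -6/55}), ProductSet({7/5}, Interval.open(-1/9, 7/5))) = EmptySet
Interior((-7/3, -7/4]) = (-7/3, -7/4)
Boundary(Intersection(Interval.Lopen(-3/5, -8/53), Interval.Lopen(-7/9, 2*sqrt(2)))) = {-3/5, -8/53}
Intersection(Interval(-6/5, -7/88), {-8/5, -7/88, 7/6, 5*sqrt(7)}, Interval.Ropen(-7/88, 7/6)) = {-7/88}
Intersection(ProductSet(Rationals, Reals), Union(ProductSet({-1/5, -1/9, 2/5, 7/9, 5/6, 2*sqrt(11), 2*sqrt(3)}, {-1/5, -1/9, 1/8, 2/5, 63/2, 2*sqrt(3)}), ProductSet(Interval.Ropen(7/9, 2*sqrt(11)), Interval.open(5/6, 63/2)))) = Union(ProductSet({-1/5, -1/9, 2/5, 7/9, 5/6}, {-1/5, -1/9, 1/8, 2/5, 63/2, 2*sqrt(3)}), ProductSet(Intersection(Interval.Ropen(7/9, 2*sqrt(11)), Rationals), Interval.open(5/6, 63/2)))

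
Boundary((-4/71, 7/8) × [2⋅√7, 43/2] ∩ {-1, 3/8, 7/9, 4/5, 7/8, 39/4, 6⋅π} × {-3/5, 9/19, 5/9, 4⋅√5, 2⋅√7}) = {3/8, 7/9, 4/5} × {4⋅√5, 2⋅√7}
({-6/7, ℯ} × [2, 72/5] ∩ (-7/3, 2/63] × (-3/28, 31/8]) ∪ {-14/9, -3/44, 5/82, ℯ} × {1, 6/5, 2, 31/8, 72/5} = ({-6/7} × [2, 31/8]) ∪ ({-14/9, -3/44, 5/82, ℯ} × {1, 6/5, 2, 31/8, 72/5})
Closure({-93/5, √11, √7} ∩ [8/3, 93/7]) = {√11}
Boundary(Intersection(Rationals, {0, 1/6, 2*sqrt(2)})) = {0, 1/6}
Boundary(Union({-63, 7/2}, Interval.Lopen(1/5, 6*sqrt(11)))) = {-63, 1/5, 6*sqrt(11)}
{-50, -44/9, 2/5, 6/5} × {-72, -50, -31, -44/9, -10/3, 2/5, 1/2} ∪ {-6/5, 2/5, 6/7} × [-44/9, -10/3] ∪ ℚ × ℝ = ℚ × ℝ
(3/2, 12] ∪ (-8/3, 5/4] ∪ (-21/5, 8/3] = (-21/5, 12]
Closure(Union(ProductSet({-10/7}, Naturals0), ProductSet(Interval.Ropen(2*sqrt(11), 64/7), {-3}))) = Union(ProductSet({-10/7}, Naturals0), ProductSet(Interval(2*sqrt(11), 64/7), {-3}))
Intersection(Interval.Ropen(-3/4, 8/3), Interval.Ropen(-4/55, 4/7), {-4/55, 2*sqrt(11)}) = {-4/55}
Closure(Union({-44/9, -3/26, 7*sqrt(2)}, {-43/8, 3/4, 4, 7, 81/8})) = {-43/8, -44/9, -3/26, 3/4, 4, 7, 81/8, 7*sqrt(2)}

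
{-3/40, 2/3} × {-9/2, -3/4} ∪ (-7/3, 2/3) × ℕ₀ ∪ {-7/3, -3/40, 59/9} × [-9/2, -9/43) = ({-3/40, 2/3} × {-9/2, -3/4}) ∪ ((-7/3, 2/3) × ℕ₀) ∪ ({-7/3, -3/40, 59/9} × [-9/2, -9/43))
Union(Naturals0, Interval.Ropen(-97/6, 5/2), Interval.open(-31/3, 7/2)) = Union(Interval.Ropen(-97/6, 7/2), Naturals0)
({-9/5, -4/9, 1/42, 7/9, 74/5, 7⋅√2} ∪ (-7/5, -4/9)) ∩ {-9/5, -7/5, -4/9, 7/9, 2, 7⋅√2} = {-9/5, -4/9, 7/9, 7⋅√2}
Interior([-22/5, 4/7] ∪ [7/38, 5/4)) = (-22/5, 5/4)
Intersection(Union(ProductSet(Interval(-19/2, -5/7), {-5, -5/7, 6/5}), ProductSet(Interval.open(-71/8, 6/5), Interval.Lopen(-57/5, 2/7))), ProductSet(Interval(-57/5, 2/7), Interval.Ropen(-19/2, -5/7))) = Union(ProductSet(Interval(-19/2, -5/7), {-5}), ProductSet(Interval.Lopen(-71/8, 2/7), Interval.Ropen(-19/2, -5/7)))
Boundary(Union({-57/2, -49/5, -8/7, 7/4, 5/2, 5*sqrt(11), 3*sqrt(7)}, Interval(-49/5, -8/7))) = {-57/2, -49/5, -8/7, 7/4, 5/2, 5*sqrt(11), 3*sqrt(7)}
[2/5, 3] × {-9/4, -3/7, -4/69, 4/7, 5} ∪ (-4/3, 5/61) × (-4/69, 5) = ((-4/3, 5/61) × (-4/69, 5)) ∪ ([2/5, 3] × {-9/4, -3/7, -4/69, 4/7, 5})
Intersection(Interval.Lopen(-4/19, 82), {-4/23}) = {-4/23}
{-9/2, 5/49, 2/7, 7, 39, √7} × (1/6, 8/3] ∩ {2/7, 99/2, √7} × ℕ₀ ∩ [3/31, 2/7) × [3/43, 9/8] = ∅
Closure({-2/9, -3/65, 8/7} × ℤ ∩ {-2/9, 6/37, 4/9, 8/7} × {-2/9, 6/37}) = ∅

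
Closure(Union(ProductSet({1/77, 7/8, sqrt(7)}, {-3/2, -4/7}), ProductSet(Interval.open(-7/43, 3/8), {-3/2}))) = Union(ProductSet({1/77, 7/8, sqrt(7)}, {-3/2, -4/7}), ProductSet(Interval(-7/43, 3/8), {-3/2}))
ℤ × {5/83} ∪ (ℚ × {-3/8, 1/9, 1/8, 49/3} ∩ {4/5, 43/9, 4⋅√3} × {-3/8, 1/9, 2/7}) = (ℤ × {5/83}) ∪ ({4/5, 43/9} × {-3/8, 1/9})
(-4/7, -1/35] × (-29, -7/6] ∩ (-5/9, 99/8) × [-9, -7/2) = (-5/9, -1/35] × [-9, -7/2)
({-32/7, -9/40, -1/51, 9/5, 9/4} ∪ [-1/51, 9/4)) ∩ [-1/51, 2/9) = [-1/51, 2/9)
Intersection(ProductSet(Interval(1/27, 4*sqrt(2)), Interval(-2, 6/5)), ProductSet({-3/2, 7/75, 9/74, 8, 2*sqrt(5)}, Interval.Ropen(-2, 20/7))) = ProductSet({7/75, 9/74, 2*sqrt(5)}, Interval(-2, 6/5))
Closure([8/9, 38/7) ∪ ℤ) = ℤ ∪ [8/9, 38/7]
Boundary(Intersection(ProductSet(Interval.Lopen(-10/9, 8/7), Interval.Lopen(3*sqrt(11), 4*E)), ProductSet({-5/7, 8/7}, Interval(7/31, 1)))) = EmptySet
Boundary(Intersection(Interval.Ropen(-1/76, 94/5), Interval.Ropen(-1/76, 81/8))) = {-1/76, 81/8}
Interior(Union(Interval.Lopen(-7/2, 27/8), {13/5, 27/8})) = Interval.open(-7/2, 27/8)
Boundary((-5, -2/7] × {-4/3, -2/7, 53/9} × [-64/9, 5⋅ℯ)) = [-5, -2/7] × {-4/3, -2/7, 53/9} × [-64/9, 5⋅ℯ]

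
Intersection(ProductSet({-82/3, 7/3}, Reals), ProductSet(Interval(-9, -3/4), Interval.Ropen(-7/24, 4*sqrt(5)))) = EmptySet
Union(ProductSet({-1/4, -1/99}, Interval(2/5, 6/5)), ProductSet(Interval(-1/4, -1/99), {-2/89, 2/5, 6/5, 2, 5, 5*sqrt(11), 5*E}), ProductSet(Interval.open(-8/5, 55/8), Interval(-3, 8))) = Union(ProductSet(Interval.open(-8/5, 55/8), Interval(-3, 8)), ProductSet(Interval(-1/4, -1/99), {-2/89, 2/5, 6/5, 2, 5, 5*sqrt(11), 5*E}))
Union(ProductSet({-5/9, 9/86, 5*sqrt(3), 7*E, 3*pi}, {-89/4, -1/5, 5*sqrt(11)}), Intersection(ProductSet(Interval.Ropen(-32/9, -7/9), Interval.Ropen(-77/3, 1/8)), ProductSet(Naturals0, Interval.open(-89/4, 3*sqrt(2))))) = ProductSet({-5/9, 9/86, 5*sqrt(3), 7*E, 3*pi}, {-89/4, -1/5, 5*sqrt(11)})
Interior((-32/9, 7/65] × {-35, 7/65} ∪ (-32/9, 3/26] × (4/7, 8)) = (-32/9, 3/26) × (4/7, 8)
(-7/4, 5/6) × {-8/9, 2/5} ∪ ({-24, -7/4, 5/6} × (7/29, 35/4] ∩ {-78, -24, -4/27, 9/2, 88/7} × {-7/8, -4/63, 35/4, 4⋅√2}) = ((-7/4, 5/6) × {-8/9, 2/5}) ∪ ({-24} × {35/4, 4⋅√2})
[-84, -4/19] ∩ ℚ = ℚ ∩ [-84, -4/19]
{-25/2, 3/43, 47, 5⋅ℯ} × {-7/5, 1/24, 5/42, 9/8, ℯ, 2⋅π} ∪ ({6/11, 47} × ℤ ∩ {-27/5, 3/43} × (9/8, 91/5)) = {-25/2, 3/43, 47, 5⋅ℯ} × {-7/5, 1/24, 5/42, 9/8, ℯ, 2⋅π}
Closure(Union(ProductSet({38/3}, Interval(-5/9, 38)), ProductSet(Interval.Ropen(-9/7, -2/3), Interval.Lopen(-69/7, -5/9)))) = Union(ProductSet({38/3}, Interval(-5/9, 38)), ProductSet({-9/7, -2/3}, Interval(-69/7, -5/9)), ProductSet(Interval(-9/7, -2/3), {-69/7, -5/9}), ProductSet(Interval.Ropen(-9/7, -2/3), Interval.Lopen(-69/7, -5/9)))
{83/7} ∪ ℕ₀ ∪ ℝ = ℝ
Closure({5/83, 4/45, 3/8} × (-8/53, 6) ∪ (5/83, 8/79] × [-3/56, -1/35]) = ({5/83, 4/45, 3/8} × [-8/53, 6]) ∪ ([5/83, 8/79] × [-3/56, -1/35])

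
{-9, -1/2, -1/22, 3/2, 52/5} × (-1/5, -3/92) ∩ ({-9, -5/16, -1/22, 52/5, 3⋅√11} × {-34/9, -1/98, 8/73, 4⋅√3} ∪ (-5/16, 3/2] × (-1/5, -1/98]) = {-1/22, 3/2} × (-1/5, -3/92)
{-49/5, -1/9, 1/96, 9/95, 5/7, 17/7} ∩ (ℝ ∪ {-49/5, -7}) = {-49/5, -1/9, 1/96, 9/95, 5/7, 17/7}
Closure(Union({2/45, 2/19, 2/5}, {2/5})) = {2/45, 2/19, 2/5}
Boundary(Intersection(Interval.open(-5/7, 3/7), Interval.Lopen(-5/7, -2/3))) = {-5/7, -2/3}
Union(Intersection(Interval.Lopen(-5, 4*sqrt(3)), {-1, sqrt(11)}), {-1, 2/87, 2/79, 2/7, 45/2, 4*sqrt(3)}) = {-1, 2/87, 2/79, 2/7, 45/2, sqrt(11), 4*sqrt(3)}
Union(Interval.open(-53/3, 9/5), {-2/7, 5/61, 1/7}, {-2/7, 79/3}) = Union({79/3}, Interval.open(-53/3, 9/5))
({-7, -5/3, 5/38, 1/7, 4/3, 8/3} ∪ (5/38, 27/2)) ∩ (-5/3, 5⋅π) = [5/38, 27/2)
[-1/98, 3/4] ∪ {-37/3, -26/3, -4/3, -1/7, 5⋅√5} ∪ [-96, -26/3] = [-96, -26/3] ∪ {-4/3, -1/7, 5⋅√5} ∪ [-1/98, 3/4]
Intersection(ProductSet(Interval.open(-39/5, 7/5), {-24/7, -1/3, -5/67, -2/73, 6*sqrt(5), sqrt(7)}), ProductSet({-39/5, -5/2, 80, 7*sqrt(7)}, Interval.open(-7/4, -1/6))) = ProductSet({-5/2}, {-1/3})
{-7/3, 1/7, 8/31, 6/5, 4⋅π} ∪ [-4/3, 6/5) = {-7/3, 4⋅π} ∪ [-4/3, 6/5]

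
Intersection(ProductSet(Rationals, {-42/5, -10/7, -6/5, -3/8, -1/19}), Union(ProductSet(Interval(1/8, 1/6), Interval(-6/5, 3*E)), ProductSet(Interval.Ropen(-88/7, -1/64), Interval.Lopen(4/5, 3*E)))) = ProductSet(Intersection(Interval(1/8, 1/6), Rationals), {-6/5, -3/8, -1/19})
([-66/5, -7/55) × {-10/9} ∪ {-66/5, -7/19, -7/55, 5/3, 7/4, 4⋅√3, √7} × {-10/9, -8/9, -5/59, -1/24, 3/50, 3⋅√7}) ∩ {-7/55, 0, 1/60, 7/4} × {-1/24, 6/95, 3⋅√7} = {-7/55, 7/4} × {-1/24, 3⋅√7}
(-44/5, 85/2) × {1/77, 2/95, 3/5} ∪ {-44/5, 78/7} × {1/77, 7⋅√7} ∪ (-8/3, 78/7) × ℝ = ((-8/3, 78/7) × ℝ) ∪ ((-44/5, 85/2) × {1/77, 2/95, 3/5}) ∪ ({-44/5, 78/7} × {1/77, 7⋅√7})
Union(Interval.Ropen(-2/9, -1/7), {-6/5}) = Union({-6/5}, Interval.Ropen(-2/9, -1/7))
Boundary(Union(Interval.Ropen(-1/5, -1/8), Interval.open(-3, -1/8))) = {-3, -1/8}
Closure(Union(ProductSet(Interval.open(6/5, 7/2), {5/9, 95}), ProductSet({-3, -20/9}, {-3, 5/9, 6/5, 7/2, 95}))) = Union(ProductSet({-3, -20/9}, {-3, 5/9, 6/5, 7/2, 95}), ProductSet(Interval(6/5, 7/2), {5/9, 95}))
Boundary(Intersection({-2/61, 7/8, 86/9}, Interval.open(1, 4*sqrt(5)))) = EmptySet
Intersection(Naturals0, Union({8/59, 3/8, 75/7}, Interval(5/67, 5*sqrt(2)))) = Range(1, 8, 1)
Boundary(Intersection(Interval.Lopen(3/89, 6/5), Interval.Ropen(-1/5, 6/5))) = {3/89, 6/5}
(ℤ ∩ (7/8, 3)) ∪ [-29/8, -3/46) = [-29/8, -3/46) ∪ {1, 2}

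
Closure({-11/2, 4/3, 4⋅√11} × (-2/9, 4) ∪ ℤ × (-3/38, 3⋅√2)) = (ℤ × [-3/38, 3⋅√2]) ∪ ({-11/2, 4/3, 4⋅√11} × [-2/9, 4])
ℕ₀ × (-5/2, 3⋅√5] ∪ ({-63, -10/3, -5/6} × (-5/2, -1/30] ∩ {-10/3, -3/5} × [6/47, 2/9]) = ℕ₀ × (-5/2, 3⋅√5]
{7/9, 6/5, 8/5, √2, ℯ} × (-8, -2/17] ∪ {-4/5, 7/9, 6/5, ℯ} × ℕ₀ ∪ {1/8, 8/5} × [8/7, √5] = ({-4/5, 7/9, 6/5, ℯ} × ℕ₀) ∪ ({1/8, 8/5} × [8/7, √5]) ∪ ({7/9, 6/5, 8/5, √2, ℯ} × (-8, -2/17])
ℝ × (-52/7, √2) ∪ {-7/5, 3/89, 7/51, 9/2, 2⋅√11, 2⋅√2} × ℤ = (ℝ × (-52/7, √2)) ∪ ({-7/5, 3/89, 7/51, 9/2, 2⋅√11, 2⋅√2} × ℤ)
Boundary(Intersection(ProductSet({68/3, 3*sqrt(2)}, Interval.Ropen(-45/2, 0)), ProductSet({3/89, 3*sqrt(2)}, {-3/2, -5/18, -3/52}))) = ProductSet({3*sqrt(2)}, {-3/2, -5/18, -3/52})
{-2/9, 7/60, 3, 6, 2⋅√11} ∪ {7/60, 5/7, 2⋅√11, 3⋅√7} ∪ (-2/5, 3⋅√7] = (-2/5, 3⋅√7]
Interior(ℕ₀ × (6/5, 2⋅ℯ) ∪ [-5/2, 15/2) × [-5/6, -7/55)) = ((-5/2, 15/2) ∪ ((-5/2, 15/2) \ ℕ₀)) × (-5/6, -7/55)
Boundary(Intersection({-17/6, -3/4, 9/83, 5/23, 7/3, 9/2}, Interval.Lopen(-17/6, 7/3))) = {-3/4, 9/83, 5/23, 7/3}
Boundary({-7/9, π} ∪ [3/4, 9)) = {-7/9, 3/4, 9}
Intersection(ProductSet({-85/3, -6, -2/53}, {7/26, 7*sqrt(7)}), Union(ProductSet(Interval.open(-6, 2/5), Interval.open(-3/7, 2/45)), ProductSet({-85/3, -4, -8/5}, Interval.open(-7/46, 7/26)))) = EmptySet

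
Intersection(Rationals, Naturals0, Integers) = Naturals0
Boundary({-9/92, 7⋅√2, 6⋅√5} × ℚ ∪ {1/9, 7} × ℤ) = ({1/9, 7} × ℤ) ∪ ({-9/92, 7⋅√2, 6⋅√5} × ℝ)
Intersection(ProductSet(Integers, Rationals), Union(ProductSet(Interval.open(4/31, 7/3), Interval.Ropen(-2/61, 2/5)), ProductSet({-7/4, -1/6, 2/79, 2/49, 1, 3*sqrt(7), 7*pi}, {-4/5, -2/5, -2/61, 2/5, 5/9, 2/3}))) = Union(ProductSet({1}, {-4/5, -2/5, -2/61, 2/5, 5/9, 2/3}), ProductSet(Range(1, 3, 1), Intersection(Interval.Ropen(-2/61, 2/5), Rationals)))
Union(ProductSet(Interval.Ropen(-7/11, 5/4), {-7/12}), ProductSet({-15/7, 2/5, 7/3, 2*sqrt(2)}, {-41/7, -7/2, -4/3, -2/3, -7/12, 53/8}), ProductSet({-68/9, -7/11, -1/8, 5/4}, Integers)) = Union(ProductSet({-68/9, -7/11, -1/8, 5/4}, Integers), ProductSet({-15/7, 2/5, 7/3, 2*sqrt(2)}, {-41/7, -7/2, -4/3, -2/3, -7/12, 53/8}), ProductSet(Interval.Ropen(-7/11, 5/4), {-7/12}))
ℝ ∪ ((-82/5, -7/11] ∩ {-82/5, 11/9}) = ℝ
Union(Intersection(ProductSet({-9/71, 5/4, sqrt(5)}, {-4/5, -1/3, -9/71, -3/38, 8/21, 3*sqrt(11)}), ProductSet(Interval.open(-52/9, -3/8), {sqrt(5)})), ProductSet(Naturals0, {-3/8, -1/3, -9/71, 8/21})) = ProductSet(Naturals0, {-3/8, -1/3, -9/71, 8/21})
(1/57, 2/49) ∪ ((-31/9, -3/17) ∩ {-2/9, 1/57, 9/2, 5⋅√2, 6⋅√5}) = {-2/9} ∪ (1/57, 2/49)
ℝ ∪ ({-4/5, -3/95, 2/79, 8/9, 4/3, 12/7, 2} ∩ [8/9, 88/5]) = ℝ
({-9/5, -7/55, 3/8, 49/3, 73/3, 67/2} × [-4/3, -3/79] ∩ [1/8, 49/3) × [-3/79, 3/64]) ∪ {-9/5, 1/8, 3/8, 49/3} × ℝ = {-9/5, 1/8, 3/8, 49/3} × ℝ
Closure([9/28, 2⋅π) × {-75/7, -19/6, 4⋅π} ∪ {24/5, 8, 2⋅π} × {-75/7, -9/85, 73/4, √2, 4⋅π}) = ([9/28, 2⋅π] × {-75/7, -19/6, 4⋅π}) ∪ ({24/5, 8, 2⋅π} × {-75/7, -9/85, 73/4, √2, 4⋅π})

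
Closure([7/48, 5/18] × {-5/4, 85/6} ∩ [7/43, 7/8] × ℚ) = [7/43, 5/18] × {-5/4, 85/6}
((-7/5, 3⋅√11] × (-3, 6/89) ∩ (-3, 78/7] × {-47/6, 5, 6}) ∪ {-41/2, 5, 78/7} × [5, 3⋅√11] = {-41/2, 5, 78/7} × [5, 3⋅√11]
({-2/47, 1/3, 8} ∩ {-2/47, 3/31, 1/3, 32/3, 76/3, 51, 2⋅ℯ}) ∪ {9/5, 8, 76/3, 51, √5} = {-2/47, 1/3, 9/5, 8, 76/3, 51, √5}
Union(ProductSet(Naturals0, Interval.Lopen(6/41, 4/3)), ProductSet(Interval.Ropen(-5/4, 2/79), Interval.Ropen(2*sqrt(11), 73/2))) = Union(ProductSet(Interval.Ropen(-5/4, 2/79), Interval.Ropen(2*sqrt(11), 73/2)), ProductSet(Naturals0, Interval.Lopen(6/41, 4/3)))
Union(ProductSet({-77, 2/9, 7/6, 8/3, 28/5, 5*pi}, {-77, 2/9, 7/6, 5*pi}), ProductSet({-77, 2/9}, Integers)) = Union(ProductSet({-77, 2/9}, Integers), ProductSet({-77, 2/9, 7/6, 8/3, 28/5, 5*pi}, {-77, 2/9, 7/6, 5*pi}))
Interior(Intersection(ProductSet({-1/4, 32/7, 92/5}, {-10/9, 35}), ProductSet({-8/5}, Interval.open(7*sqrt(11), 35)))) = EmptySet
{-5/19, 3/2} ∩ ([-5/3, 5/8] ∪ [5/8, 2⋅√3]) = {-5/19, 3/2}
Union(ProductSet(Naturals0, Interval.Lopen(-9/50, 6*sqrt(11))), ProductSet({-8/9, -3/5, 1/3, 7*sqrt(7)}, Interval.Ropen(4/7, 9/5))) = Union(ProductSet({-8/9, -3/5, 1/3, 7*sqrt(7)}, Interval.Ropen(4/7, 9/5)), ProductSet(Naturals0, Interval.Lopen(-9/50, 6*sqrt(11))))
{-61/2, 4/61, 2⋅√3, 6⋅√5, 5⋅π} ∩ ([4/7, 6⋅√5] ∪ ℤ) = {2⋅√3, 6⋅√5}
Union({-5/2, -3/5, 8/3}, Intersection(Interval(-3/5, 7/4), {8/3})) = {-5/2, -3/5, 8/3}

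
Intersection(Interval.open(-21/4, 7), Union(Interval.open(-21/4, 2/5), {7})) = Interval.open(-21/4, 2/5)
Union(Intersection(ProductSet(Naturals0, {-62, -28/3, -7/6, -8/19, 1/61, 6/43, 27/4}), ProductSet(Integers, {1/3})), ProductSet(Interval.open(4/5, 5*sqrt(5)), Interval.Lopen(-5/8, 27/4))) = ProductSet(Interval.open(4/5, 5*sqrt(5)), Interval.Lopen(-5/8, 27/4))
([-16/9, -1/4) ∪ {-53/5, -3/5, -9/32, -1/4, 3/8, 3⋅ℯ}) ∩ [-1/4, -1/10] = {-1/4}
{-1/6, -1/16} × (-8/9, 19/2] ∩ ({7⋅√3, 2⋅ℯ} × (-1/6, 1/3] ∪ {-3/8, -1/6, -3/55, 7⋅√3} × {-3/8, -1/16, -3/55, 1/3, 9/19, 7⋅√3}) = {-1/6} × {-3/8, -1/16, -3/55, 1/3, 9/19}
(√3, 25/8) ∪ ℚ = ℚ ∪ (√3, 25/8]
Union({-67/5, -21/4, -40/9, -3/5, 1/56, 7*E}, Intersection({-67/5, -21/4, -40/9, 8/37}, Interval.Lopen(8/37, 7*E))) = {-67/5, -21/4, -40/9, -3/5, 1/56, 7*E}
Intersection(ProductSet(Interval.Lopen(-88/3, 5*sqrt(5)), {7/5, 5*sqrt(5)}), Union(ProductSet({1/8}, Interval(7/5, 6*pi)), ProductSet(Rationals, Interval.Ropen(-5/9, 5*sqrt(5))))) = Union(ProductSet({1/8}, {7/5, 5*sqrt(5)}), ProductSet(Intersection(Interval.Lopen(-88/3, 5*sqrt(5)), Rationals), {7/5}))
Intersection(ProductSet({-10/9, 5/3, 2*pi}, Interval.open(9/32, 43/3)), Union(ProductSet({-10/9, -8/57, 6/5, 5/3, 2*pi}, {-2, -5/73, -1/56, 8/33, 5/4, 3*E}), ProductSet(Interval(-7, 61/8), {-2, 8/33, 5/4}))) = ProductSet({-10/9, 5/3, 2*pi}, {5/4, 3*E})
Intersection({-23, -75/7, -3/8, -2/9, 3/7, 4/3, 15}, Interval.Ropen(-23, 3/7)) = {-23, -75/7, -3/8, -2/9}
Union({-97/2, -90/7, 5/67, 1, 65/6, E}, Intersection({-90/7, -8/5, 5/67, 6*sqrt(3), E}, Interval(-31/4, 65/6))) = {-97/2, -90/7, -8/5, 5/67, 1, 65/6, 6*sqrt(3), E}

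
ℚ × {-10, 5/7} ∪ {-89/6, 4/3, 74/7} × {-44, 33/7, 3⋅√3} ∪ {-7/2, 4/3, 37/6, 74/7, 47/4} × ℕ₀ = (ℚ × {-10, 5/7}) ∪ ({-7/2, 4/3, 37/6, 74/7, 47/4} × ℕ₀) ∪ ({-89/6, 4/3, 74/7} × {-44, 33/7, 3⋅√3})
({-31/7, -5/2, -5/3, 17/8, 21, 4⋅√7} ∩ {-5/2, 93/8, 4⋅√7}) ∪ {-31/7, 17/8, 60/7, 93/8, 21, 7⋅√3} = {-31/7, -5/2, 17/8, 60/7, 93/8, 21, 7⋅√3, 4⋅√7}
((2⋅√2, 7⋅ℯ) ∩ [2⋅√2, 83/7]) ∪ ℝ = (-∞, ∞)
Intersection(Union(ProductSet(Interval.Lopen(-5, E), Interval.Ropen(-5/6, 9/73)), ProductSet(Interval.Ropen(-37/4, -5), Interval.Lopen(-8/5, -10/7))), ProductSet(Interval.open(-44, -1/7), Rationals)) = Union(ProductSet(Interval.Ropen(-37/4, -5), Intersection(Interval.Lopen(-8/5, -10/7), Rationals)), ProductSet(Interval.open(-5, -1/7), Intersection(Interval.Ropen(-5/6, 9/73), Rationals)))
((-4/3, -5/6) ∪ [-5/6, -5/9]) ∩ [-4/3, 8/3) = (-4/3, -5/9]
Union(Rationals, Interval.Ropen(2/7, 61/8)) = Union(Interval(2/7, 61/8), Rationals)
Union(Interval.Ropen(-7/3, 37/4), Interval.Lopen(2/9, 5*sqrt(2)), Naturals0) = Union(Interval.Ropen(-7/3, 37/4), Naturals0)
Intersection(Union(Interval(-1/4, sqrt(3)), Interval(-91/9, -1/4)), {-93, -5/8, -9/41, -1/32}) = {-5/8, -9/41, -1/32}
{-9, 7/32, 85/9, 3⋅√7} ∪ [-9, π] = [-9, π] ∪ {85/9, 3⋅√7}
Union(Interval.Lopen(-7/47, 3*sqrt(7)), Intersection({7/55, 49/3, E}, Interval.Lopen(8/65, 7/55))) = Interval.Lopen(-7/47, 3*sqrt(7))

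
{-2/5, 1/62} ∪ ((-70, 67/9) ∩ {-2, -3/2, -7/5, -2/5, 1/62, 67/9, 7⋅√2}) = {-2, -3/2, -7/5, -2/5, 1/62}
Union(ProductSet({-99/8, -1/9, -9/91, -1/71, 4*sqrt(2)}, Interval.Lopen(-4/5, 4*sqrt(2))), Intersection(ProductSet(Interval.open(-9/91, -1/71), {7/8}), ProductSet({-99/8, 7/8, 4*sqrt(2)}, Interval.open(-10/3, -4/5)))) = ProductSet({-99/8, -1/9, -9/91, -1/71, 4*sqrt(2)}, Interval.Lopen(-4/5, 4*sqrt(2)))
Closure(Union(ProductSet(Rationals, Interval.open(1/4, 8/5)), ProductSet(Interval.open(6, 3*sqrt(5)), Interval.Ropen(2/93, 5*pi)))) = Union(ProductSet({6, 3*sqrt(5)}, Interval(2/93, 5*pi)), ProductSet(Interval(6, 3*sqrt(5)), {2/93, 5*pi}), ProductSet(Interval.open(6, 3*sqrt(5)), Interval.Ropen(2/93, 5*pi)), ProductSet(Rationals, Interval.open(1/4, 8/5)), ProductSet(Union(Interval(-oo, 6), Interval(3*sqrt(5), oo)), Interval(1/4, 8/5)))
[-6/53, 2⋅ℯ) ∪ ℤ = ℤ ∪ [-6/53, 2⋅ℯ)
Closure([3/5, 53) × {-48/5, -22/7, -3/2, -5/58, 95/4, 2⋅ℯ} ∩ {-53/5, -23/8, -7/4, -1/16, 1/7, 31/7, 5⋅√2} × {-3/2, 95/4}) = {31/7, 5⋅√2} × {-3/2, 95/4}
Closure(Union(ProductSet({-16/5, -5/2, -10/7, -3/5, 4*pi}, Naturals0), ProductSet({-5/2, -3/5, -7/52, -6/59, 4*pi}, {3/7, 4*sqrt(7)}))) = Union(ProductSet({-16/5, -5/2, -10/7, -3/5, 4*pi}, Naturals0), ProductSet({-5/2, -3/5, -7/52, -6/59, 4*pi}, {3/7, 4*sqrt(7)}))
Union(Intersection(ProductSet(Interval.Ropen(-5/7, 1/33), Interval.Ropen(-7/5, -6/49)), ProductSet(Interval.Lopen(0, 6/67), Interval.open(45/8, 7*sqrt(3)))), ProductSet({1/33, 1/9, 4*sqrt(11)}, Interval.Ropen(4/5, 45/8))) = ProductSet({1/33, 1/9, 4*sqrt(11)}, Interval.Ropen(4/5, 45/8))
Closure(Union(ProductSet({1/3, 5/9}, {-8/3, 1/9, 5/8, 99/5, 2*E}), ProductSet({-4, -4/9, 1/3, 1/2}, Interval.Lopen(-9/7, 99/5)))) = Union(ProductSet({1/3, 5/9}, {-8/3, 1/9, 5/8, 99/5, 2*E}), ProductSet({-4, -4/9, 1/3, 1/2}, Interval(-9/7, 99/5)))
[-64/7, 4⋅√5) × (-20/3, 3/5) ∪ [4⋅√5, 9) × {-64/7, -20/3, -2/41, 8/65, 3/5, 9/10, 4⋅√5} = ([-64/7, 4⋅√5) × (-20/3, 3/5)) ∪ ([4⋅√5, 9) × {-64/7, -20/3, -2/41, 8/65, 3/5, 9/10, 4⋅√5})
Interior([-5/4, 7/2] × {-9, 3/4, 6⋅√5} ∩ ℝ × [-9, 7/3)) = ∅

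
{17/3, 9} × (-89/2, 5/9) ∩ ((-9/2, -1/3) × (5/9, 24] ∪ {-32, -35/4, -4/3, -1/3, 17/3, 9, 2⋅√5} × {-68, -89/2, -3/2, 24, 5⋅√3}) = {17/3, 9} × {-3/2}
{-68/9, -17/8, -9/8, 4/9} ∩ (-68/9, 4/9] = {-17/8, -9/8, 4/9}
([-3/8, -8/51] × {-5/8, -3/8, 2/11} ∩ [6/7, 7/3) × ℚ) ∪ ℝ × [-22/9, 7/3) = ℝ × [-22/9, 7/3)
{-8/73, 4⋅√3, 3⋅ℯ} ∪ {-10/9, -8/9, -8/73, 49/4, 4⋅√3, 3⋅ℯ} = {-10/9, -8/9, -8/73, 49/4, 4⋅√3, 3⋅ℯ}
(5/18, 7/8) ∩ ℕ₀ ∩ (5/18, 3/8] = ∅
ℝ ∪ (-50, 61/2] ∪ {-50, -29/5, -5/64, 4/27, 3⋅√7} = (-∞, ∞)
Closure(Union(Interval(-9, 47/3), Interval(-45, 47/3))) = Interval(-45, 47/3)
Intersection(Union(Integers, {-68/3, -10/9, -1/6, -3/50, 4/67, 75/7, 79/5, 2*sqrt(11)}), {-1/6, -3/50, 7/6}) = {-1/6, -3/50}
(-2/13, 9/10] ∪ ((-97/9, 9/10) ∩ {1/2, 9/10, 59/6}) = (-2/13, 9/10]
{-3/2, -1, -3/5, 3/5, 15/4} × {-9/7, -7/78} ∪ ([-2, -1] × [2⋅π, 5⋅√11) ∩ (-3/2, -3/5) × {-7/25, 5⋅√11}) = {-3/2, -1, -3/5, 3/5, 15/4} × {-9/7, -7/78}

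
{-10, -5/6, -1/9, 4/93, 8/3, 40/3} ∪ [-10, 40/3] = [-10, 40/3]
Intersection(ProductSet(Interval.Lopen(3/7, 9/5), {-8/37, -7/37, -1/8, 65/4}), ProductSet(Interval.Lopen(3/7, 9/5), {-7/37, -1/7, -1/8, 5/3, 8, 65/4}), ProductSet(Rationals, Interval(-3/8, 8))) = ProductSet(Intersection(Interval.Lopen(3/7, 9/5), Rationals), {-7/37, -1/8})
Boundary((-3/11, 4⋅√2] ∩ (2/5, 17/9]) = {2/5, 17/9}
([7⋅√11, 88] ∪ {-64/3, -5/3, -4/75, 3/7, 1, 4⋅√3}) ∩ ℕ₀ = {1} ∪ {24, 25, …, 88}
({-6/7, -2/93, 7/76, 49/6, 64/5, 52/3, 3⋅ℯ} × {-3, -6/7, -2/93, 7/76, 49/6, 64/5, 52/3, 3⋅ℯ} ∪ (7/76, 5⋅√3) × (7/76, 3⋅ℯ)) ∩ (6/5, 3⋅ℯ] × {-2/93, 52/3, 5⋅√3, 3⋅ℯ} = {3⋅ℯ} × {-2/93, 52/3, 3⋅ℯ}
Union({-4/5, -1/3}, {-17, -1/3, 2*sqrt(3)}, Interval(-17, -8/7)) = Union({-4/5, -1/3, 2*sqrt(3)}, Interval(-17, -8/7))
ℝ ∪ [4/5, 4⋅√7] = (-∞, ∞)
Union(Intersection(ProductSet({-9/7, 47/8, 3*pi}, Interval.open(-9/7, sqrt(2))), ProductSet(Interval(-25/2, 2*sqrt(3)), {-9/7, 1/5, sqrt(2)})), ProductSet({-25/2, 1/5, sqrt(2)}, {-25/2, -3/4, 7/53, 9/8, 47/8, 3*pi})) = Union(ProductSet({-9/7}, {1/5}), ProductSet({-25/2, 1/5, sqrt(2)}, {-25/2, -3/4, 7/53, 9/8, 47/8, 3*pi}))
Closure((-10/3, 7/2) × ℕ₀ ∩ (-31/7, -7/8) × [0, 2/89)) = [-10/3, -7/8] × {0}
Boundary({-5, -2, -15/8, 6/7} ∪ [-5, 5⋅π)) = {-5, 5⋅π}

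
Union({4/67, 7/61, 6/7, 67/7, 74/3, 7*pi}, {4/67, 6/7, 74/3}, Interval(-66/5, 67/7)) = Union({74/3, 7*pi}, Interval(-66/5, 67/7))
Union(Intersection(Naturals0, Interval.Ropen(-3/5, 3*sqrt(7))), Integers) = Integers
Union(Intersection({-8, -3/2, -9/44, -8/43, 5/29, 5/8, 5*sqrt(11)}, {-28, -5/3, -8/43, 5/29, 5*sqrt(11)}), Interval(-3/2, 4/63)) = Union({5/29, 5*sqrt(11)}, Interval(-3/2, 4/63))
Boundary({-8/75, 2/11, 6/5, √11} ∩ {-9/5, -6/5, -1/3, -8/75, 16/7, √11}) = {-8/75, √11}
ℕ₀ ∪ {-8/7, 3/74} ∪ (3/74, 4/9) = {-8/7} ∪ ℕ₀ ∪ [3/74, 4/9)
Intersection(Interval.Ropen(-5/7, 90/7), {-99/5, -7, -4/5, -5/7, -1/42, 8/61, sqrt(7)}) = {-5/7, -1/42, 8/61, sqrt(7)}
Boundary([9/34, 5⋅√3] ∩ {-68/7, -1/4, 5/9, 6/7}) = {5/9, 6/7}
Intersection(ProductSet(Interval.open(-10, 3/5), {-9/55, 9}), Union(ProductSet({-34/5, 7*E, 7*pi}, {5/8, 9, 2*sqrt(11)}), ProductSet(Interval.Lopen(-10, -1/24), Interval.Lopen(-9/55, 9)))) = ProductSet(Interval.Lopen(-10, -1/24), {9})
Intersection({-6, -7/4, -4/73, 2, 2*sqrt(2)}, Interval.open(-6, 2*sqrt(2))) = {-7/4, -4/73, 2}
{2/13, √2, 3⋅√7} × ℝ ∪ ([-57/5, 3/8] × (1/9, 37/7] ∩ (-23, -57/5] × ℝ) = ({-57/5} × (1/9, 37/7]) ∪ ({2/13, √2, 3⋅√7} × ℝ)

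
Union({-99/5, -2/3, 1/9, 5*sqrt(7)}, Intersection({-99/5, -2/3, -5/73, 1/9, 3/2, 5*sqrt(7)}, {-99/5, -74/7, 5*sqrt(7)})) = {-99/5, -2/3, 1/9, 5*sqrt(7)}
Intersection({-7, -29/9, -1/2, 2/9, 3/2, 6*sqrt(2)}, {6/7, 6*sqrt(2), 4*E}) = {6*sqrt(2)}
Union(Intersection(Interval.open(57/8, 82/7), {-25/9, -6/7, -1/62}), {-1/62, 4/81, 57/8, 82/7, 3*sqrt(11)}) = {-1/62, 4/81, 57/8, 82/7, 3*sqrt(11)}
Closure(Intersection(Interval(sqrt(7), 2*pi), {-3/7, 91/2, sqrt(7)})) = {sqrt(7)}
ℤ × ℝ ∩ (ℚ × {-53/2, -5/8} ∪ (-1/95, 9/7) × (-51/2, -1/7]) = (ℤ × {-53/2, -5/8}) ∪ ({0, 1} × (-51/2, -1/7])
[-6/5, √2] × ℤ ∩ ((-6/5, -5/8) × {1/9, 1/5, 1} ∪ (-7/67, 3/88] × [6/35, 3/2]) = ((-6/5, -5/8) × {1}) ∪ ((-7/67, 3/88] × {1})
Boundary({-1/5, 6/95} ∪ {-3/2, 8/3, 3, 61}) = {-3/2, -1/5, 6/95, 8/3, 3, 61}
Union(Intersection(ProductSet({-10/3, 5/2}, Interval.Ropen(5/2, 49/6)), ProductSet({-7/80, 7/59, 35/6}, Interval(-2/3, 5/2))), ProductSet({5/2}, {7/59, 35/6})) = ProductSet({5/2}, {7/59, 35/6})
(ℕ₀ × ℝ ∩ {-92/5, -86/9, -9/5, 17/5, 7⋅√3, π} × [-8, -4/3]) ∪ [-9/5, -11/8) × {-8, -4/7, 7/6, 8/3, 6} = [-9/5, -11/8) × {-8, -4/7, 7/6, 8/3, 6}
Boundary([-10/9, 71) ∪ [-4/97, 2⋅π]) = {-10/9, 71}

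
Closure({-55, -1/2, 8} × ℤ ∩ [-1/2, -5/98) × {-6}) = {-1/2} × {-6}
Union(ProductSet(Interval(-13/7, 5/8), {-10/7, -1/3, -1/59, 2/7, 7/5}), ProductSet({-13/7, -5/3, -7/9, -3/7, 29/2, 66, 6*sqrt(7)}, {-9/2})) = Union(ProductSet({-13/7, -5/3, -7/9, -3/7, 29/2, 66, 6*sqrt(7)}, {-9/2}), ProductSet(Interval(-13/7, 5/8), {-10/7, -1/3, -1/59, 2/7, 7/5}))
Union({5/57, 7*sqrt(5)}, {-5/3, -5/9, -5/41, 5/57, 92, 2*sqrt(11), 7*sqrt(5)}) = {-5/3, -5/9, -5/41, 5/57, 92, 2*sqrt(11), 7*sqrt(5)}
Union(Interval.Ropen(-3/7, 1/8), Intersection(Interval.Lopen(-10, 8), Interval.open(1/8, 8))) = Union(Interval.Ropen(-3/7, 1/8), Interval.open(1/8, 8))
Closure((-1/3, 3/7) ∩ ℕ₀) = {0}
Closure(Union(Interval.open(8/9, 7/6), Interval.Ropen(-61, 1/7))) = Union(Interval(-61, 1/7), Interval(8/9, 7/6))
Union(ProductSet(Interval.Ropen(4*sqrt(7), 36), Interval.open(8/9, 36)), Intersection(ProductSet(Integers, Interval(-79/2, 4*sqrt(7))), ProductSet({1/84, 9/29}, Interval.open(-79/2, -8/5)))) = ProductSet(Interval.Ropen(4*sqrt(7), 36), Interval.open(8/9, 36))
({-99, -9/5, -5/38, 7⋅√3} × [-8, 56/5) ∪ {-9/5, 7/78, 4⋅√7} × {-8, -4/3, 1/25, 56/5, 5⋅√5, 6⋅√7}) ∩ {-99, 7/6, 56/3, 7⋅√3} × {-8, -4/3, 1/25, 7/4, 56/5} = {-99, 7⋅√3} × {-8, -4/3, 1/25, 7/4}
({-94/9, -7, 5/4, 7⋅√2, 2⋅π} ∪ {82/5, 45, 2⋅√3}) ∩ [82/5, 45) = {82/5}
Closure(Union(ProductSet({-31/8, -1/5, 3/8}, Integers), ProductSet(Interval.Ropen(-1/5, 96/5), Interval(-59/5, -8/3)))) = Union(ProductSet({-31/8, -1/5, 3/8}, Integers), ProductSet(Interval(-1/5, 96/5), Interval(-59/5, -8/3)))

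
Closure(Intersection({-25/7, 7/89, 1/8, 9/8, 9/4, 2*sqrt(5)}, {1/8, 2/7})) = {1/8}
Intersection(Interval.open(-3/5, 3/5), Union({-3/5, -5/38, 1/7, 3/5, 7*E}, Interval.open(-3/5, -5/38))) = Union({1/7}, Interval.Lopen(-3/5, -5/38))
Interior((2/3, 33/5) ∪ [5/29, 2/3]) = (5/29, 33/5)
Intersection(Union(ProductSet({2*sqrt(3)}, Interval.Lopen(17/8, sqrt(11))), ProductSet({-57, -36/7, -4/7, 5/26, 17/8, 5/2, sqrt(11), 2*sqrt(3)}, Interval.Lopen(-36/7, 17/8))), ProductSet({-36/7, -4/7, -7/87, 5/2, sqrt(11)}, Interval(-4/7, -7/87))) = ProductSet({-36/7, -4/7, 5/2, sqrt(11)}, Interval(-4/7, -7/87))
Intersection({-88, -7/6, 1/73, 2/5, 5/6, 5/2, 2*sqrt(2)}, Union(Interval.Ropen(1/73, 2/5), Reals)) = {-88, -7/6, 1/73, 2/5, 5/6, 5/2, 2*sqrt(2)}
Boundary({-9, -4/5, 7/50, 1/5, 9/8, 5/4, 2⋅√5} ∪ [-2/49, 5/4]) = {-9, -4/5, -2/49, 5/4, 2⋅√5}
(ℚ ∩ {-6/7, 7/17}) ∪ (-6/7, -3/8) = [-6/7, -3/8) ∪ {7/17}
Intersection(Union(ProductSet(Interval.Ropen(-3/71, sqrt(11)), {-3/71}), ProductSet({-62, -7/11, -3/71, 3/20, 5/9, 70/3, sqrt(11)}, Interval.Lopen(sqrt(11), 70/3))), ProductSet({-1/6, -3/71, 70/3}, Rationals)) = Union(ProductSet({-3/71}, {-3/71}), ProductSet({-3/71, 70/3}, Intersection(Interval.Lopen(sqrt(11), 70/3), Rationals)))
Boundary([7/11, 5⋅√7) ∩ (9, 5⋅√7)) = {9, 5⋅√7}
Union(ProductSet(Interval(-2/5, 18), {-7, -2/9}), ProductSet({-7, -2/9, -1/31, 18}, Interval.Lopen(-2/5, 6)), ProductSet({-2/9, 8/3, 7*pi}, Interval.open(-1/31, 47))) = Union(ProductSet({-2/9, 8/3, 7*pi}, Interval.open(-1/31, 47)), ProductSet({-7, -2/9, -1/31, 18}, Interval.Lopen(-2/5, 6)), ProductSet(Interval(-2/5, 18), {-7, -2/9}))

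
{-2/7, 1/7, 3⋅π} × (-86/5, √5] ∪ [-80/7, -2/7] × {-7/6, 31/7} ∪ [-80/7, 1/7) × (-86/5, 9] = ([-80/7, 1/7) × (-86/5, 9]) ∪ ({-2/7, 1/7, 3⋅π} × (-86/5, √5])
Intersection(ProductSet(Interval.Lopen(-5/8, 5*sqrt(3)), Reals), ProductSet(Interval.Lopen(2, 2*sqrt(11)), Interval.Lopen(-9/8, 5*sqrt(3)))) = ProductSet(Interval.Lopen(2, 2*sqrt(11)), Interval.Lopen(-9/8, 5*sqrt(3)))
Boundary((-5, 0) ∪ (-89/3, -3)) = {-89/3, 0}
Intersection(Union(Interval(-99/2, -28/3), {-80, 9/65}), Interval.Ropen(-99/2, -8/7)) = Interval(-99/2, -28/3)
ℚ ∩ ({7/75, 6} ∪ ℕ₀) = ℕ₀ ∪ {7/75}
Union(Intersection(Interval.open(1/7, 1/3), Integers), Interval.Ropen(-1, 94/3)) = Interval.Ropen(-1, 94/3)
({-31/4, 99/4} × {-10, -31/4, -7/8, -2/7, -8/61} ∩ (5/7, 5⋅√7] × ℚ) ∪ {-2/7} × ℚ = {-2/7} × ℚ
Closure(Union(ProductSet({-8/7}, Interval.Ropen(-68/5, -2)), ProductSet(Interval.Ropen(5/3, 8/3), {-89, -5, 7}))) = Union(ProductSet({-8/7}, Interval(-68/5, -2)), ProductSet(Interval(5/3, 8/3), {-89, -5, 7}))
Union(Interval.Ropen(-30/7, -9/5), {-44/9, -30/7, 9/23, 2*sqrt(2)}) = Union({-44/9, 9/23, 2*sqrt(2)}, Interval.Ropen(-30/7, -9/5))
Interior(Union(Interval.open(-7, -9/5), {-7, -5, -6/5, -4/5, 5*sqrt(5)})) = Interval.open(-7, -9/5)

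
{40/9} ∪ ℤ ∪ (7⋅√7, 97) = ℤ ∪ {40/9} ∪ (7⋅√7, 97]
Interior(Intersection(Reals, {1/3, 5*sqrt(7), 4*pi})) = EmptySet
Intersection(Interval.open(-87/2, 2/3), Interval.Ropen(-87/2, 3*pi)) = Interval.open(-87/2, 2/3)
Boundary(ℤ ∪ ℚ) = ℝ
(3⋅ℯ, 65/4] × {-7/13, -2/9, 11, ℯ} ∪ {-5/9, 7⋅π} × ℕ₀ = ({-5/9, 7⋅π} × ℕ₀) ∪ ((3⋅ℯ, 65/4] × {-7/13, -2/9, 11, ℯ})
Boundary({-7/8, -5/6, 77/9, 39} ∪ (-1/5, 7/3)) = {-7/8, -5/6, -1/5, 7/3, 77/9, 39}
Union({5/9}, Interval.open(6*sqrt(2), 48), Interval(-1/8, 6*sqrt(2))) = Interval.Ropen(-1/8, 48)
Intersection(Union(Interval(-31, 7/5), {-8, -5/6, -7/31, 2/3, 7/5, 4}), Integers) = Union({4}, Range(-31, 2, 1))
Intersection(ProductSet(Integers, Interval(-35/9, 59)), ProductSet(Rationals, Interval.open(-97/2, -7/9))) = ProductSet(Integers, Interval.Ropen(-35/9, -7/9))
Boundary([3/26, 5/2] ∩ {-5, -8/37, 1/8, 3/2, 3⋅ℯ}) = {1/8, 3/2}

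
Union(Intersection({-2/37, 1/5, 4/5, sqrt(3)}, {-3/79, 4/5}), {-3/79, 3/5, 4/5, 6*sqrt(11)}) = {-3/79, 3/5, 4/5, 6*sqrt(11)}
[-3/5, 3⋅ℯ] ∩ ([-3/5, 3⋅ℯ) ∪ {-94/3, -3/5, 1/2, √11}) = [-3/5, 3⋅ℯ)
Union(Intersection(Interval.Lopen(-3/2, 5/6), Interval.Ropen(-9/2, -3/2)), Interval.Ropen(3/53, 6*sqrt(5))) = Interval.Ropen(3/53, 6*sqrt(5))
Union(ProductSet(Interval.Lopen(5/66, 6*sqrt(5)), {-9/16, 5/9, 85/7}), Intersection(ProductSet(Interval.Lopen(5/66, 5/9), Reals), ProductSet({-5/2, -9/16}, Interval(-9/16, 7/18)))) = ProductSet(Interval.Lopen(5/66, 6*sqrt(5)), {-9/16, 5/9, 85/7})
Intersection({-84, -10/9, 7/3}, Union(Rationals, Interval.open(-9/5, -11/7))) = {-84, -10/9, 7/3}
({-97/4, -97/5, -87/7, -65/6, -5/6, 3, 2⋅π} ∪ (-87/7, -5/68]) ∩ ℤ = {-12, -11, …, -1} ∪ {3}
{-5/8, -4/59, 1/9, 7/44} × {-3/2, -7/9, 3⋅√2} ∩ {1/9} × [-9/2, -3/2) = ∅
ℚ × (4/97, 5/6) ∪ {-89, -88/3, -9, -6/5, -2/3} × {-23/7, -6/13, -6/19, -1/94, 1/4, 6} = (ℚ × (4/97, 5/6)) ∪ ({-89, -88/3, -9, -6/5, -2/3} × {-23/7, -6/13, -6/19, -1/94, 1/4, 6})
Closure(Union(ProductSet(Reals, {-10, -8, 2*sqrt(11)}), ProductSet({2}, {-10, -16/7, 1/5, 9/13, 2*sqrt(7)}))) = Union(ProductSet({2}, {-10, -16/7, 1/5, 9/13, 2*sqrt(7)}), ProductSet(Reals, {-10, -8, 2*sqrt(11)}))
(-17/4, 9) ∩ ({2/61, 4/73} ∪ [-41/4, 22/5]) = (-17/4, 22/5]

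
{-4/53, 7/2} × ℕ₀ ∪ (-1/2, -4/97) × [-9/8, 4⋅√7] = ({-4/53, 7/2} × ℕ₀) ∪ ((-1/2, -4/97) × [-9/8, 4⋅√7])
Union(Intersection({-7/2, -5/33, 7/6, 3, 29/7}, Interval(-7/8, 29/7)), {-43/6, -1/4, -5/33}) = {-43/6, -1/4, -5/33, 7/6, 3, 29/7}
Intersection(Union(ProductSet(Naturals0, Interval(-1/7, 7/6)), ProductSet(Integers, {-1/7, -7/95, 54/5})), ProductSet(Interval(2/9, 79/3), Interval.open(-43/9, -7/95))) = ProductSet(Range(1, 27, 1), Interval.Ropen(-1/7, -7/95))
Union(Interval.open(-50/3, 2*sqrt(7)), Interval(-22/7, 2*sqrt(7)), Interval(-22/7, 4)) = Interval.Lopen(-50/3, 2*sqrt(7))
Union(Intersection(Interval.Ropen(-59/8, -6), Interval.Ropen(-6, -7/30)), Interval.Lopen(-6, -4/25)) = Interval.Lopen(-6, -4/25)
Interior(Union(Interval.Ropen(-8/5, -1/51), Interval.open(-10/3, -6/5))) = Interval.open(-10/3, -1/51)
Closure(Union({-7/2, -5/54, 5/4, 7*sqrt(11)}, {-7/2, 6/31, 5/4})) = {-7/2, -5/54, 6/31, 5/4, 7*sqrt(11)}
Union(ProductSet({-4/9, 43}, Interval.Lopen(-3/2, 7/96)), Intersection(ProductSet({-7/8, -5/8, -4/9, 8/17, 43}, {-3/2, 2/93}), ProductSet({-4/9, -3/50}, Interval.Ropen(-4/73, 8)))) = ProductSet({-4/9, 43}, Interval.Lopen(-3/2, 7/96))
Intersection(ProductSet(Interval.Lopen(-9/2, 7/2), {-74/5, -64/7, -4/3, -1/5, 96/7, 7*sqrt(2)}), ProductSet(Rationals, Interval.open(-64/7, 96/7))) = ProductSet(Intersection(Interval.Lopen(-9/2, 7/2), Rationals), {-4/3, -1/5, 7*sqrt(2)})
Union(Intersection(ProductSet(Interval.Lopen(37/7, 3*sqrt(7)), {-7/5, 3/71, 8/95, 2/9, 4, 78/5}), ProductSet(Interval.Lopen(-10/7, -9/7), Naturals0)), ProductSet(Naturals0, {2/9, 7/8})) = ProductSet(Naturals0, {2/9, 7/8})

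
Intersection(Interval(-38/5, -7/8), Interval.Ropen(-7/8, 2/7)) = {-7/8}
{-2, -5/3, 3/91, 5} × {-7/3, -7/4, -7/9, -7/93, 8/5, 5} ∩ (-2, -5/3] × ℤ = {-5/3} × {5}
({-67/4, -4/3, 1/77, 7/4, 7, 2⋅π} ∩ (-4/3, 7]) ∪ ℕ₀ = ℕ₀ ∪ {1/77, 7/4, 2⋅π}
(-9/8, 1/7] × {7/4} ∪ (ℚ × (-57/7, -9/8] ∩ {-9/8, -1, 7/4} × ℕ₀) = (-9/8, 1/7] × {7/4}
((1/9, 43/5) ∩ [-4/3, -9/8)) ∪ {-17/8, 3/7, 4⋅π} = {-17/8, 3/7, 4⋅π}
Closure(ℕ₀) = ℕ₀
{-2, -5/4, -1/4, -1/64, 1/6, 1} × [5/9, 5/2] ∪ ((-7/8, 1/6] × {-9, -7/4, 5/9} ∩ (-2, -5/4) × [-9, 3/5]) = {-2, -5/4, -1/4, -1/64, 1/6, 1} × [5/9, 5/2]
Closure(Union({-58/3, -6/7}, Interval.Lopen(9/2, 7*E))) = Union({-58/3, -6/7}, Interval(9/2, 7*E))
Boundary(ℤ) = ℤ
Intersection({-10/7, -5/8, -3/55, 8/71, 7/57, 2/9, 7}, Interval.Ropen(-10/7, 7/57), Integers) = EmptySet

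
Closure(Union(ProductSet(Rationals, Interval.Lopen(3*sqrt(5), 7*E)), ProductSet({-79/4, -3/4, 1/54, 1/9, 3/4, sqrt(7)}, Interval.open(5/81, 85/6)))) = Union(ProductSet({-79/4, -3/4, 1/54, 1/9, 3/4, sqrt(7)}, Interval(5/81, 85/6)), ProductSet(Reals, Interval(3*sqrt(5), 7*E)))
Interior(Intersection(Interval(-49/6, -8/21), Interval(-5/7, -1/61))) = Interval.open(-5/7, -8/21)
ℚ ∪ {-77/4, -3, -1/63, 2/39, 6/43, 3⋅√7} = ℚ ∪ {3⋅√7}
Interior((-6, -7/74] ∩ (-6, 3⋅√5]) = (-6, -7/74)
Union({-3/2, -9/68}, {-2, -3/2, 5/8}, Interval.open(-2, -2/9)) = Union({-9/68, 5/8}, Interval.Ropen(-2, -2/9))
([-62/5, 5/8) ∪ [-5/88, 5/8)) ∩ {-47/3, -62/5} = {-62/5}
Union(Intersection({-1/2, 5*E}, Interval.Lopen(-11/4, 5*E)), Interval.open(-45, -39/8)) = Union({-1/2, 5*E}, Interval.open(-45, -39/8))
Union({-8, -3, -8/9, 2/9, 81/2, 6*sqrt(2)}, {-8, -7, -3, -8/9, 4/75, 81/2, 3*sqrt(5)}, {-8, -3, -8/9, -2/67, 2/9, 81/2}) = {-8, -7, -3, -8/9, -2/67, 4/75, 2/9, 81/2, 6*sqrt(2), 3*sqrt(5)}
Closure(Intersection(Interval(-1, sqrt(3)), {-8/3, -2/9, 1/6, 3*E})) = {-2/9, 1/6}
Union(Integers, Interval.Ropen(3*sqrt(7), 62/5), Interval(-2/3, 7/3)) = Union(Integers, Interval(-2/3, 7/3), Interval.Ropen(3*sqrt(7), 62/5))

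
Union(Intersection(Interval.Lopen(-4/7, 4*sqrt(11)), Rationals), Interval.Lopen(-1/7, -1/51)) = Union(Intersection(Interval.Lopen(-4/7, 4*sqrt(11)), Rationals), Interval(-1/7, -1/51))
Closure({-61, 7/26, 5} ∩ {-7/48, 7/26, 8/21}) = {7/26}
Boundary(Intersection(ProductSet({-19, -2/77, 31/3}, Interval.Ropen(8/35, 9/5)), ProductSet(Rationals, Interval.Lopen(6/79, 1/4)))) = ProductSet({-19, -2/77, 31/3}, Interval(8/35, 1/4))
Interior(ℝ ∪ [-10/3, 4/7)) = (-∞, ∞)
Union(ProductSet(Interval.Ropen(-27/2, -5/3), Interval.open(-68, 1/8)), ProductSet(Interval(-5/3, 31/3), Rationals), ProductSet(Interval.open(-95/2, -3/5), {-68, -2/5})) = Union(ProductSet(Interval.open(-95/2, -3/5), {-68, -2/5}), ProductSet(Interval.Ropen(-27/2, -5/3), Interval.open(-68, 1/8)), ProductSet(Interval(-5/3, 31/3), Rationals))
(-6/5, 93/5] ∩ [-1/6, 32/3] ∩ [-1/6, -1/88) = [-1/6, -1/88)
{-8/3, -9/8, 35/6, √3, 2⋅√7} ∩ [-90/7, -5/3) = {-8/3}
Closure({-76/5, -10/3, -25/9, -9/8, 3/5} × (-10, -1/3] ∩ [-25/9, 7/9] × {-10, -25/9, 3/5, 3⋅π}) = {-25/9, -9/8, 3/5} × {-25/9}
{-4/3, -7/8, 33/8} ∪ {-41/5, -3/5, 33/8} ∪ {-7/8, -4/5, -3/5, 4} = {-41/5, -4/3, -7/8, -4/5, -3/5, 4, 33/8}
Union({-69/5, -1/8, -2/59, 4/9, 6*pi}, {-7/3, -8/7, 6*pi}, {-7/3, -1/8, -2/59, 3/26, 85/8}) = {-69/5, -7/3, -8/7, -1/8, -2/59, 3/26, 4/9, 85/8, 6*pi}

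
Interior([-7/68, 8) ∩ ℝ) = (-7/68, 8)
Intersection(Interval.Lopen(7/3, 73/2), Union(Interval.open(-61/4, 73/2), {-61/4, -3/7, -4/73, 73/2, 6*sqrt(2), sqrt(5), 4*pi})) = Interval.Lopen(7/3, 73/2)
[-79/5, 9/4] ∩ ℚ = ℚ ∩ [-79/5, 9/4]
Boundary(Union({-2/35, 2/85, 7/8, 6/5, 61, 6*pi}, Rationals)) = Reals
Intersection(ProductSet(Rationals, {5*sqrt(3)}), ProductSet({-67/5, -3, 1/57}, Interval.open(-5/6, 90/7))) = ProductSet({-67/5, -3, 1/57}, {5*sqrt(3)})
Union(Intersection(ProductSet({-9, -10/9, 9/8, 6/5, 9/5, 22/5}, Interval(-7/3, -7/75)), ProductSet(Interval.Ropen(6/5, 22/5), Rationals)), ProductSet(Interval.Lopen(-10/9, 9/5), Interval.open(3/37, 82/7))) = Union(ProductSet({6/5, 9/5}, Intersection(Interval(-7/3, -7/75), Rationals)), ProductSet(Interval.Lopen(-10/9, 9/5), Interval.open(3/37, 82/7)))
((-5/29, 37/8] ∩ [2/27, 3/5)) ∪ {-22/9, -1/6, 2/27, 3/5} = {-22/9, -1/6} ∪ [2/27, 3/5]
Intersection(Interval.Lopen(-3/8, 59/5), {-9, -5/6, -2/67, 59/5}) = {-2/67, 59/5}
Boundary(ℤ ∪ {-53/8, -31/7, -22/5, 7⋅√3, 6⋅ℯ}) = ℤ ∪ {-53/8, -31/7, -22/5, 7⋅√3, 6⋅ℯ}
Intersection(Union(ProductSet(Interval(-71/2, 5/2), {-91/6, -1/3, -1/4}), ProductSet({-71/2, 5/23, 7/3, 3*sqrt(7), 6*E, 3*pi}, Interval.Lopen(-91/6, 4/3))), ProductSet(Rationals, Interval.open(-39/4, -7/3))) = ProductSet({-71/2, 5/23, 7/3}, Interval.open(-39/4, -7/3))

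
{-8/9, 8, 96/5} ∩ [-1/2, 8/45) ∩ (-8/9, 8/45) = ∅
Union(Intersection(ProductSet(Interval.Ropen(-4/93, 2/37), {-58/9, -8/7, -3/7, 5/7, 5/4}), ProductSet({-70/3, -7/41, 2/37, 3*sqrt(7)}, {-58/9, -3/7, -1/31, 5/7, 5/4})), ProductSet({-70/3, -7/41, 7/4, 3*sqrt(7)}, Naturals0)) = ProductSet({-70/3, -7/41, 7/4, 3*sqrt(7)}, Naturals0)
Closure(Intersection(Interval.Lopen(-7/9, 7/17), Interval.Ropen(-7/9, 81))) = Interval(-7/9, 7/17)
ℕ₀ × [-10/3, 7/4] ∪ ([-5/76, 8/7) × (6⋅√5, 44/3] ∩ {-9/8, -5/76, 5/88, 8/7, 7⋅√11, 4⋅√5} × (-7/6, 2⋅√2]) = ℕ₀ × [-10/3, 7/4]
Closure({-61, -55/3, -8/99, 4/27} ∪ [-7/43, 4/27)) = {-61, -55/3} ∪ [-7/43, 4/27]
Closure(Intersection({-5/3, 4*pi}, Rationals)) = {-5/3}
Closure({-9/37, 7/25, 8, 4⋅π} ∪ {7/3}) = {-9/37, 7/25, 7/3, 8, 4⋅π}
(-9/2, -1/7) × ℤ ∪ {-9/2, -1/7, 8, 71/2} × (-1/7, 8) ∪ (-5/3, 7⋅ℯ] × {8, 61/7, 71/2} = ((-9/2, -1/7) × ℤ) ∪ ({-9/2, -1/7, 8, 71/2} × (-1/7, 8)) ∪ ((-5/3, 7⋅ℯ] × {8, 61/7, 71/2})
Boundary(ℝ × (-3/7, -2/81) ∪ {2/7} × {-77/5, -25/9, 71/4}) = (ℝ × {-3/7, -2/81}) ∪ ({2/7} × {-77/5, -25/9, 71/4})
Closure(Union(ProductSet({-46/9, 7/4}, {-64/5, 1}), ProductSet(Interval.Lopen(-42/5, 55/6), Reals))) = ProductSet(Interval(-42/5, 55/6), Reals)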